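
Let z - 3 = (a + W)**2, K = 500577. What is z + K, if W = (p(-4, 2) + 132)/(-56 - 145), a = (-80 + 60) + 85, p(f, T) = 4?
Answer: 20391091621/40401 ≈ 5.0472e+5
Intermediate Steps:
a = 65 (a = -20 + 85 = 65)
W = -136/201 (W = (4 + 132)/(-56 - 145) = 136/(-201) = 136*(-1/201) = -136/201 ≈ -0.67662)
z = 167280244/40401 (z = 3 + (65 - 136/201)**2 = 3 + (12929/201)**2 = 3 + 167159041/40401 = 167280244/40401 ≈ 4140.5)
z + K = 167280244/40401 + 500577 = 20391091621/40401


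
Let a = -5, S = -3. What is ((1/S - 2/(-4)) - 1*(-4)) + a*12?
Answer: -335/6 ≈ -55.833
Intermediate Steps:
((1/S - 2/(-4)) - 1*(-4)) + a*12 = ((1/(-3) - 2/(-4)) - 1*(-4)) - 5*12 = ((1*(-⅓) - 2*(-¼)) + 4) - 60 = ((-⅓ + ½) + 4) - 60 = (⅙ + 4) - 60 = 25/6 - 60 = -335/6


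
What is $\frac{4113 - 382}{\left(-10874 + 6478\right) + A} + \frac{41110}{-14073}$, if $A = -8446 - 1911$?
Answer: $- \frac{659002193}{207618969} \approx -3.1741$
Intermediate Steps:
$A = -10357$
$\frac{4113 - 382}{\left(-10874 + 6478\right) + A} + \frac{41110}{-14073} = \frac{4113 - 382}{\left(-10874 + 6478\right) - 10357} + \frac{41110}{-14073} = \frac{3731}{-4396 - 10357} + 41110 \left(- \frac{1}{14073}\right) = \frac{3731}{-14753} - \frac{41110}{14073} = 3731 \left(- \frac{1}{14753}\right) - \frac{41110}{14073} = - \frac{3731}{14753} - \frac{41110}{14073} = - \frac{659002193}{207618969}$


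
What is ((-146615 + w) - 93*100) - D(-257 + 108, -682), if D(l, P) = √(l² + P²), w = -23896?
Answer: -179811 - 5*√19493 ≈ -1.8051e+5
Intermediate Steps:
D(l, P) = √(P² + l²)
((-146615 + w) - 93*100) - D(-257 + 108, -682) = ((-146615 - 23896) - 93*100) - √((-682)² + (-257 + 108)²) = (-170511 - 9300) - √(465124 + (-149)²) = -179811 - √(465124 + 22201) = -179811 - √487325 = -179811 - 5*√19493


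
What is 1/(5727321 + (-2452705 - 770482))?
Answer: 1/2504134 ≈ 3.9934e-7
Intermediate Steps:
1/(5727321 + (-2452705 - 770482)) = 1/(5727321 - 3223187) = 1/2504134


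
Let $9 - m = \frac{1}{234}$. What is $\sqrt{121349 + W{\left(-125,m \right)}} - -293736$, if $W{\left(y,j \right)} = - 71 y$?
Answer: $293736 + 4 \sqrt{8139} \approx 2.941 \cdot 10^{5}$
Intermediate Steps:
$m = \frac{2105}{234}$ ($m = 9 - \frac{1}{234} = \frac{2105}{234} \approx 8.9957$)
$\sqrt{121349 + W{\left(-125,m \right)}} - -293736 = \sqrt{121349 - -8875} - -293736 = \sqrt{121349 + 8875} + 293736 = \sqrt{130224} + 293736 = 4 \sqrt{8139} + 293736 = 293736 + 4 \sqrt{8139}$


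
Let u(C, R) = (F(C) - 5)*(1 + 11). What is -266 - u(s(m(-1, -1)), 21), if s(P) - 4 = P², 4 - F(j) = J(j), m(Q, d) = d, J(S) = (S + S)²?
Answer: 946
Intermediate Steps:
J(S) = 4*S² (J(S) = (2*S)² = 4*S²)
F(j) = 4 - 4*j²
s(P) = 4 + P²
u(C, R) = -12 - 48*C² (u(C, R) = ((4 - 4*C²) - 5)*(1 + 11) = (-1 - 4*C²)*12 = -12 - 48*C²)
-266 - u(s(m(-1, -1)), 21) = -266 - (-12 - 48*(4 + (-1)²)²) = -266 - (-12 - 48*(4 + 1)²) = -266 - (-12 - 48*5²) = -266 - (-12 - 48*25) = -266 - (-12 - 1200) = -266 - 1*(-1212) = -266 + 1212 = 946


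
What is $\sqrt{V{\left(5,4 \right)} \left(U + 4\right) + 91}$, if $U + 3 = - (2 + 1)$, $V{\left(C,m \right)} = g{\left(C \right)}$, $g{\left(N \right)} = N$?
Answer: $9$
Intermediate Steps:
$V{\left(C,m \right)} = C$
$U = -6$ ($U = -3 - \left(2 + 1\right) = -3 - 3 = -6$)
$\sqrt{V{\left(5,4 \right)} \left(U + 4\right) + 91} = \sqrt{5 \left(-6 + 4\right) + 91} = \sqrt{5 \left(-2\right) + 91} = \sqrt{-10 + 91} = \sqrt{81} = 9$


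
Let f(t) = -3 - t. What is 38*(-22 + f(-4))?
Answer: -798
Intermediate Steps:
38*(-22 + f(-4)) = 38*(-22 + (-3 - 1*(-4))) = 38*(-22 + (-3 + 4)) = 38*(-22 + 1) = 38*(-21) = -798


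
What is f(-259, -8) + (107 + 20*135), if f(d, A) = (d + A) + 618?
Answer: 3158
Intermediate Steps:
f(d, A) = 618 + A + d (f(d, A) = (A + d) + 618 = 618 + A + d)
f(-259, -8) + (107 + 20*135) = (618 - 8 - 259) + (107 + 20*135) = 351 + (107 + 2700) = 351 + 2807 = 3158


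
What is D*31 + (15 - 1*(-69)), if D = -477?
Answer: -14703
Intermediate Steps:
D*31 + (15 - 1*(-69)) = -477*31 + (15 - 1*(-69)) = -14787 + (15 + 69) = -14787 + 84 = -14703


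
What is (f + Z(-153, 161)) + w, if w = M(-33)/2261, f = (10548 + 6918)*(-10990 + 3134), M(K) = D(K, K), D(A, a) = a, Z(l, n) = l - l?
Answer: -310238357889/2261 ≈ -1.3721e+8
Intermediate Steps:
Z(l, n) = 0
M(K) = K
f = -137212896 (f = 17466*(-7856) = -137212896)
w = -33/2261 ≈ -0.014595
(f + Z(-153, 161)) + w = (-137212896 + 0) - 33/2261 = -137212896 - 33/2261 = -310238357889/2261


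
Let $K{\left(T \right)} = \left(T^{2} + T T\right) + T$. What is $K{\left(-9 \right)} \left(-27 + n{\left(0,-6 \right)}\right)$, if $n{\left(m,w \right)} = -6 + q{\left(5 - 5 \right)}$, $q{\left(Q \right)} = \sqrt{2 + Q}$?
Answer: $-5049 + 153 \sqrt{2} \approx -4832.6$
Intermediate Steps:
$n{\left(m,w \right)} = -6 + \sqrt{2}$ ($n{\left(m,w \right)} = -6 + \sqrt{2 + \left(5 - 5\right)} = -6 + \sqrt{2 + 0} = -6 + \sqrt{2}$)
$K{\left(T \right)} = T + 2 T^{2}$ ($K{\left(T \right)} = \left(T^{2} + T^{2}\right) + T = 2 T^{2} + T = T + 2 T^{2}$)
$K{\left(-9 \right)} \left(-27 + n{\left(0,-6 \right)}\right) = - 9 \left(1 + 2 \left(-9\right)\right) \left(-27 - \left(6 - \sqrt{2}\right)\right) = - 9 \left(1 - 18\right) \left(-33 + \sqrt{2}\right) = \left(-9\right) \left(-17\right) \left(-33 + \sqrt{2}\right) = 153 \left(-33 + \sqrt{2}\right) = -5049 + 153 \sqrt{2}$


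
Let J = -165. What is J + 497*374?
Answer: 185713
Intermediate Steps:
J + 497*374 = -165 + 497*374 = -165 + 185878 = 185713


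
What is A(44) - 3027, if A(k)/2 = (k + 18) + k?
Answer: -2815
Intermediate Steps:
A(k) = 36 + 4*k (A(k) = 2*((k + 18) + k) = 2*((18 + k) + k) = 2*(18 + 2*k) = 36 + 4*k)
A(44) - 3027 = (36 + 4*44) - 3027 = (36 + 176) - 3027 = 212 - 3027 = -2815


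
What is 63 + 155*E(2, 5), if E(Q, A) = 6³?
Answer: 33543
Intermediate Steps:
E(Q, A) = 216
63 + 155*E(2, 5) = 63 + 155*216 = 63 + 33480 = 33543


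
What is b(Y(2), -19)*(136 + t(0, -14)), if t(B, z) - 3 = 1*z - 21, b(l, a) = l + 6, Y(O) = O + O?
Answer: 1040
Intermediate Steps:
Y(O) = 2*O
b(l, a) = 6 + l
t(B, z) = -18 + z (t(B, z) = 3 + (1*z - 21) = 3 + (z - 21) = 3 + (-21 + z) = -18 + z)
b(Y(2), -19)*(136 + t(0, -14)) = (6 + 2*2)*(136 + (-18 - 14)) = (6 + 4)*(136 - 32) = 10*104 = 1040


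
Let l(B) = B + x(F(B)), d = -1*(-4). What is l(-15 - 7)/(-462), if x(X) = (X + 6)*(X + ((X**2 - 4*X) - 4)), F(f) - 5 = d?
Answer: -52/33 ≈ -1.5758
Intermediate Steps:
d = 4
F(f) = 9 (F(f) = 5 + 4 = 9)
x(X) = (6 + X)*(-4 + X**2 - 3*X) (x(X) = (6 + X)*(X + (-4 + X**2 - 4*X)) = (6 + X)*(-4 + X**2 - 3*X))
l(B) = 750 + B (l(B) = B + (-24 + 9**3 - 22*9 + 3*9**2) = B + (-24 + 729 - 198 + 3*81) = B + (-24 + 729 - 198 + 243) = B + 750 = 750 + B)
l(-15 - 7)/(-462) = (750 + (-15 - 7))/(-462) = (750 - 22)*(-1/462) = 728*(-1/462) = -52/33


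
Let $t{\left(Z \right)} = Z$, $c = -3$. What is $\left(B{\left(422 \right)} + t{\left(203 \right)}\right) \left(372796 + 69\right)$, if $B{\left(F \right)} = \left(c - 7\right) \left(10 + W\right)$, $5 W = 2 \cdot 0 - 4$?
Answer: $41388015$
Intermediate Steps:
$W = - \frac{4}{5}$ ($W = \frac{2 \cdot 0 - 4}{5} = \frac{0 - 4}{5} = \frac{1}{5} \left(-4\right) = - \frac{4}{5} \approx -0.8$)
$B{\left(F \right)} = -92$ ($B{\left(F \right)} = \left(-3 - 7\right) \left(10 - \frac{4}{5}\right) = \left(-3 - 7\right) \frac{46}{5} = \left(-10\right) \frac{46}{5} = -92$)
$\left(B{\left(422 \right)} + t{\left(203 \right)}\right) \left(372796 + 69\right) = \left(-92 + 203\right) \left(372796 + 69\right) = 111 \cdot 372865 = 41388015$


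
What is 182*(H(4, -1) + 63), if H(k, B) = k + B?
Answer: 12012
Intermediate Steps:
H(k, B) = B + k
182*(H(4, -1) + 63) = 182*((-1 + 4) + 63) = 182*(3 + 63) = 182*66 = 12012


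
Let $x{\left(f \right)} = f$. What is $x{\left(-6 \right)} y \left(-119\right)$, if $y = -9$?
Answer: $-6426$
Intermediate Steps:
$x{\left(-6 \right)} y \left(-119\right) = \left(-6\right) \left(-9\right) \left(-119\right) = 54 \left(-119\right) = -6426$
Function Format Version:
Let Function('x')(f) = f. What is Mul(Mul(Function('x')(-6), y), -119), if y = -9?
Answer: -6426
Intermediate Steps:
Mul(Mul(Function('x')(-6), y), -119) = Mul(Mul(-6, -9), -119) = Mul(54, -119) = -6426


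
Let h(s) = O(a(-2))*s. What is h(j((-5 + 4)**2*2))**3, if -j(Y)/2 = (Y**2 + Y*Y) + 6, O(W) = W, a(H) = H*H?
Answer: -1404928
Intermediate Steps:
a(H) = H**2
j(Y) = -12 - 4*Y**2 (j(Y) = -2*((Y**2 + Y*Y) + 6) = -2*((Y**2 + Y**2) + 6) = -2*(2*Y**2 + 6) = -2*(6 + 2*Y**2) = -12 - 4*Y**2)
h(s) = 4*s (h(s) = (-2)**2*s = 4*s)
h(j((-5 + 4)**2*2))**3 = (4*(-12 - 4*4*(-5 + 4)**4))**3 = (4*(-12 - 4*((-1)**2*2)**2))**3 = (4*(-12 - 4*(1*2)**2))**3 = (4*(-12 - 4*2**2))**3 = (4*(-12 - 4*4))**3 = (4*(-12 - 16))**3 = (4*(-28))**3 = (-112)**3 = -1404928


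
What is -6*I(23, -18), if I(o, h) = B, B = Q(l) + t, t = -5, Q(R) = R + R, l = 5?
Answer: -30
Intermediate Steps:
Q(R) = 2*R
B = 5 (B = 2*5 - 5 = 10 - 5 = 5)
I(o, h) = 5
-6*I(23, -18) = -6*5 = -30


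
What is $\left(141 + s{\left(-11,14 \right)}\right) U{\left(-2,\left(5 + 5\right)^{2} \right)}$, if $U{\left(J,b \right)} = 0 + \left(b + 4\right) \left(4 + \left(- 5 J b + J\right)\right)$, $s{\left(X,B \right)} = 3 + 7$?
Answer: $15735408$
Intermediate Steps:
$s{\left(X,B \right)} = 10$
$U{\left(J,b \right)} = \left(4 + b\right) \left(4 + J - 5 J b\right)$ ($U{\left(J,b \right)} = 0 + \left(4 + b\right) \left(4 - \left(- J + 5 J b\right)\right) = 0 + \left(4 + b\right) \left(4 + J - 5 J b\right) = \left(4 + b\right) \left(4 + J - 5 J b\right)$)
$\left(141 + s{\left(-11,14 \right)}\right) U{\left(-2,\left(5 + 5\right)^{2} \right)} = \left(141 + 10\right) \left(16 + 4 \left(-2\right) + 4 \left(5 + 5\right)^{2} - - 38 \left(5 + 5\right)^{2} - - 10 \left(\left(5 + 5\right)^{2}\right)^{2}\right) = 151 \left(16 - 8 + 4 \cdot 10^{2} - - 38 \cdot 10^{2} - - 10 \left(10^{2}\right)^{2}\right) = 151 \left(16 - 8 + 4 \cdot 100 - \left(-38\right) 100 - - 10 \cdot 100^{2}\right) = 151 \left(16 - 8 + 400 + 3800 - \left(-10\right) 10000\right) = 151 \left(16 - 8 + 400 + 3800 + 100000\right) = 151 \cdot 104208 = 15735408$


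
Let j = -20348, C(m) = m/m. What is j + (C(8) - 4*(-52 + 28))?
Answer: -20251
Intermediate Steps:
C(m) = 1
j + (C(8) - 4*(-52 + 28)) = -20348 + (1 - 4*(-52 + 28)) = -20348 + (1 - 4*(-24)) = -20348 + (1 + 96) = -20348 + 97 = -20251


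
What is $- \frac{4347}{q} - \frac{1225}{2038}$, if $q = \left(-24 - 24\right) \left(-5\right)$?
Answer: $- \frac{1525531}{81520} \approx -18.714$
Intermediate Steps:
$q = 240$ ($q = \left(-48\right) \left(-5\right) = 240$)
$- \frac{4347}{q} - \frac{1225}{2038} = - \frac{4347}{240} - \frac{1225}{2038} = \left(-4347\right) \frac{1}{240} - \frac{1225}{2038} = - \frac{1449}{80} - \frac{1225}{2038} = - \frac{1525531}{81520}$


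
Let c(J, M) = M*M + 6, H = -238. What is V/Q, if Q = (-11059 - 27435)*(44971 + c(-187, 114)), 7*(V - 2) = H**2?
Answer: -213/58726649 ≈ -3.6270e-6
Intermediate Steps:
c(J, M) = 6 + M**2 (c(J, M) = M**2 + 6 = 6 + M**2)
V = 8094 (V = 2 + (1/7)*(-238)**2 = 2 + (1/7)*56644 = 2 + 8092 = 8094)
Q = -2231612662 (Q = (-11059 - 27435)*(44971 + (6 + 114**2)) = -38494*(44971 + (6 + 12996)) = -38494*(44971 + 13002) = -38494*57973 = -2231612662)
V/Q = 8094/(-2231612662) = 8094*(-1/2231612662) = -213/58726649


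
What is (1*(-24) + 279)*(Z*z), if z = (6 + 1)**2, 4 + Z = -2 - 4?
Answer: -124950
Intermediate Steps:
Z = -10 (Z = -4 + (-2 - 4) = -4 - 6 = -10)
z = 49 (z = 7**2 = 49)
(1*(-24) + 279)*(Z*z) = (1*(-24) + 279)*(-10*49) = (-24 + 279)*(-490) = 255*(-490) = -124950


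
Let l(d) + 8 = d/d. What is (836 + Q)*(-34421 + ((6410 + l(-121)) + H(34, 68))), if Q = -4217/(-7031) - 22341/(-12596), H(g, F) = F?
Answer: -1037621765075025/44281238 ≈ -2.3433e+7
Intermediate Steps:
l(d) = -7 (l(d) = -8 + d/d = -8 + 1 = -7)
Q = 210196903/88562476 (Q = -4217*(-1/7031) - 22341*(-1/12596) = 4217/7031 + 22341/12596 = 210196903/88562476 ≈ 2.3734)
(836 + Q)*(-34421 + ((6410 + l(-121)) + H(34, 68))) = (836 + 210196903/88562476)*(-34421 + ((6410 - 7) + 68)) = 74248426839*(-34421 + (6403 + 68))/88562476 = 74248426839*(-34421 + 6471)/88562476 = (74248426839/88562476)*(-27950) = -1037621765075025/44281238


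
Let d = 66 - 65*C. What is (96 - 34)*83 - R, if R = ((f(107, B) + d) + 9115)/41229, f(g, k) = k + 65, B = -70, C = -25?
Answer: 212153633/41229 ≈ 5145.7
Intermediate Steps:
f(g, k) = 65 + k
d = 1691 (d = 66 - 65*(-25) = 66 + 1625 = 1691)
R = 10801/41229 (R = (((65 - 70) + 1691) + 9115)/41229 = ((-5 + 1691) + 9115)*(1/41229) = (1686 + 9115)*(1/41229) = 10801*(1/41229) = 10801/41229 ≈ 0.26198)
(96 - 34)*83 - R = (96 - 34)*83 - 1*10801/41229 = 62*83 - 10801/41229 = 5146 - 10801/41229 = 212153633/41229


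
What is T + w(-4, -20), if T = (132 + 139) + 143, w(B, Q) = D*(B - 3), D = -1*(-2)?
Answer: 400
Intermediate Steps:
D = 2
w(B, Q) = -6 + 2*B (w(B, Q) = 2*(B - 3) = 2*(-3 + B) = -6 + 2*B)
T = 414 (T = 271 + 143 = 414)
T + w(-4, -20) = 414 + (-6 + 2*(-4)) = 414 + (-6 - 8) = 414 - 14 = 400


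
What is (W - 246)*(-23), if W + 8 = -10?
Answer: 6072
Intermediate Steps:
W = -18 (W = -8 - 10 = -18)
(W - 246)*(-23) = (-18 - 246)*(-23) = -264*(-23) = 6072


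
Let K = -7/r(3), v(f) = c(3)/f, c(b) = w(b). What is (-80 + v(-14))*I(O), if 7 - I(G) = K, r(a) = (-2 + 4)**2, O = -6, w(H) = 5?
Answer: -5625/8 ≈ -703.13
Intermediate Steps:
c(b) = 5
v(f) = 5/f
r(a) = 4 (r(a) = 2**2 = 4)
K = -7/4 ≈ -1.7500
I(G) = 35/4 (I(G) = 7 - 1*(-7/4) = 7 + 7/4 = 35/4)
(-80 + v(-14))*I(O) = (-80 + 5/(-14))*(35/4) = (-80 + 5*(-1/14))*(35/4) = (-80 - 5/14)*(35/4) = -1125/14*35/4 = -5625/8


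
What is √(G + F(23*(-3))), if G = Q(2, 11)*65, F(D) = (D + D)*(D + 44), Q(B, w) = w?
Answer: 7*√85 ≈ 64.537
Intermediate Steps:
F(D) = 2*D*(44 + D) (F(D) = (2*D)*(44 + D) = 2*D*(44 + D))
G = 715 (G = 11*65 = 715)
√(G + F(23*(-3))) = √(715 + 2*(23*(-3))*(44 + 23*(-3))) = √(715 + 2*(-69)*(44 - 69)) = √(715 + 2*(-69)*(-25)) = √(715 + 3450) = √4165 = 7*√85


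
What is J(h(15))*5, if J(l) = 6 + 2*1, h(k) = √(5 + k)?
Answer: 40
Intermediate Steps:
J(l) = 8 (J(l) = 6 + 2 = 8)
J(h(15))*5 = 8*5 = 40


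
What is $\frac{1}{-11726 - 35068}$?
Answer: $- \frac{1}{46794} \approx -2.137 \cdot 10^{-5}$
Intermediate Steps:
$\frac{1}{-11726 - 35068} = \frac{1}{-46794} = - \frac{1}{46794}$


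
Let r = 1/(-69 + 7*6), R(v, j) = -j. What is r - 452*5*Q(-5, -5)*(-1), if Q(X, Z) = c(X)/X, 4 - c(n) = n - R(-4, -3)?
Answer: -146449/27 ≈ -5424.0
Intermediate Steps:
c(n) = 7 - n (c(n) = 4 - (n - (-1)*(-3)) = 4 - (n - 1*3) = 4 - (n - 3) = 4 - (-3 + n) = 4 + (3 - n) = 7 - n)
Q(X, Z) = (7 - X)/X
r = -1/27 (r = 1/(-69 + 42) = 1/(-27) = -1/27 ≈ -0.037037)
r - 452*5*Q(-5, -5)*(-1) = -1/27 - 452*5*((7 - 1*(-5))/(-5))*(-1) = -1/27 - 452*5*(-(7 + 5)/5)*(-1) = -1/27 - 452*5*(-⅕*12)*(-1) = -1/27 - 452*5*(-12/5)*(-1) = -1/27 - (-5424)*(-1) = -1/27 - 452*12 = -1/27 - 5424 = -146449/27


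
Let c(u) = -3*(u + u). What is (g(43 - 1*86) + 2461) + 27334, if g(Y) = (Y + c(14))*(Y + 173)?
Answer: 13285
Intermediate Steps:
c(u) = -6*u
g(Y) = (-84 + Y)*(173 + Y) (g(Y) = (Y - 6*14)*(Y + 173) = (Y - 84)*(173 + Y) = (-84 + Y)*(173 + Y))
(g(43 - 1*86) + 2461) + 27334 = ((-14532 + (43 - 1*86)² + 89*(43 - 1*86)) + 2461) + 27334 = ((-14532 + (43 - 86)² + 89*(43 - 86)) + 2461) + 27334 = ((-14532 + (-43)² + 89*(-43)) + 2461) + 27334 = ((-14532 + 1849 - 3827) + 2461) + 27334 = (-16510 + 2461) + 27334 = -14049 + 27334 = 13285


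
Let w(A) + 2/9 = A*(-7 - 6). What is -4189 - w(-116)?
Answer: -51271/9 ≈ -5696.8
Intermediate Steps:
w(A) = -2/9 - 13*A (w(A) = -2/9 + A*(-7 - 6) = -2/9 + A*(-13) = -2/9 - 13*A)
-4189 - w(-116) = -4189 - (-2/9 - 13*(-116)) = -4189 - (-2/9 + 1508) = -4189 - 1*13570/9 = -4189 - 13570/9 = -51271/9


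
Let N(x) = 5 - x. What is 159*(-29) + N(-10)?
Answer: -4596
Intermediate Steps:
159*(-29) + N(-10) = 159*(-29) + (5 - 1*(-10)) = -4611 + (5 + 10) = -4611 + 15 = -4596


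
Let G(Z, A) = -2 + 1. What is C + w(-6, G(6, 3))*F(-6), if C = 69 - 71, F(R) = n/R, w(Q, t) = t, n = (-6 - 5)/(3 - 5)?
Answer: -13/12 ≈ -1.0833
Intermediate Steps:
G(Z, A) = -1
n = 11/2 (n = -11/(-2) = -11*(-½) = 11/2 ≈ 5.5000)
F(R) = 11/(2*R)
C = -2
C + w(-6, G(6, 3))*F(-6) = -2 - 11/(2*(-6)) = -2 - 11*(-1)/(2*6) = -2 - 1*(-11/12) = -2 + 11/12 = -13/12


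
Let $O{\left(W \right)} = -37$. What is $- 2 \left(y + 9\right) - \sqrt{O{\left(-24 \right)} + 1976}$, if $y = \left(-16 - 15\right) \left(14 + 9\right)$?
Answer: $1408 - \sqrt{1939} \approx 1364.0$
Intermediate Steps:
$y = -713$ ($y = \left(-31\right) 23 = -713$)
$- 2 \left(y + 9\right) - \sqrt{O{\left(-24 \right)} + 1976} = - 2 \left(-713 + 9\right) - \sqrt{-37 + 1976} = \left(-2\right) \left(-704\right) - \sqrt{1939} = 1408 - \sqrt{1939}$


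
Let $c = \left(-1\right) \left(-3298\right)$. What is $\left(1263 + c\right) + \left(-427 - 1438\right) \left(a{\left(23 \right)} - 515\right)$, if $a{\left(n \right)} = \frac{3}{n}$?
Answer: $\frac{22190233}{23} \approx 9.6479 \cdot 10^{5}$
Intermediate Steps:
$c = 3298$
$\left(1263 + c\right) + \left(-427 - 1438\right) \left(a{\left(23 \right)} - 515\right) = \left(1263 + 3298\right) + \left(-427 - 1438\right) \left(\frac{3}{23} - 515\right) = 4561 - 1865 \left(3 \cdot \frac{1}{23} - 515\right) = 4561 - 1865 \left(\frac{3}{23} - 515\right) = 4561 - - \frac{22085330}{23} = 4561 + \frac{22085330}{23} = \frac{22190233}{23}$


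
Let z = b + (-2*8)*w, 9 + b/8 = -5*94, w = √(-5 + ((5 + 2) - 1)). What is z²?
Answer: 14807104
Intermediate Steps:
w = 1 (w = √(-5 + (7 - 1)) = √(-5 + 6) = √1 = 1)
b = -3832 (b = -72 + 8*(-5*94) = -72 + 8*(-470) = -72 - 3760 = -3832)
z = -3848 (z = -3832 - 2*8*1 = -3832 - 16*1 = -3832 - 16 = -3848)
z² = (-3848)² = 14807104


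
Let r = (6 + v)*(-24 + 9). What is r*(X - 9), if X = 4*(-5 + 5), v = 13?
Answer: 2565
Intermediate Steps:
r = -285 (r = (6 + 13)*(-24 + 9) = 19*(-15) = -285)
X = 0 (X = 4*0 = 0)
r*(X - 9) = -285*(0 - 9) = -285*(-9) = 2565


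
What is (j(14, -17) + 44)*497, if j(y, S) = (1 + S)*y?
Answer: -89460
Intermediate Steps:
j(y, S) = y*(1 + S)
(j(14, -17) + 44)*497 = (14*(1 - 17) + 44)*497 = (14*(-16) + 44)*497 = (-224 + 44)*497 = -180*497 = -89460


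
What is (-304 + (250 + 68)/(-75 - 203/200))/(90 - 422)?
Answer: 1171328/1261849 ≈ 0.92826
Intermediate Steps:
(-304 + (250 + 68)/(-75 - 203/200))/(90 - 422) = (-304 + 318/(-75 - 203*1/200))/(-332) = (-304 + 318/(-75 - 203/200))*(-1/332) = (-304 + 318/(-15203/200))*(-1/332) = (-304 + 318*(-200/15203))*(-1/332) = (-304 - 63600/15203)*(-1/332) = -4685312/15203*(-1/332) = 1171328/1261849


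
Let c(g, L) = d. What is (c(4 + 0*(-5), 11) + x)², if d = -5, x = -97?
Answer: 10404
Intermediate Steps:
c(g, L) = -5
(c(4 + 0*(-5), 11) + x)² = (-5 - 97)² = (-102)² = 10404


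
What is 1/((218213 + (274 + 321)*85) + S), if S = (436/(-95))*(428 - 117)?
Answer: 95/25399264 ≈ 3.7403e-6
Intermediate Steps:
S = -135596/95 (S = (436*(-1/95))*311 = -436/95*311 = -135596/95 ≈ -1427.3)
1/((218213 + (274 + 321)*85) + S) = 1/((218213 + (274 + 321)*85) - 135596/95) = 1/((218213 + 595*85) - 135596/95) = 1/((218213 + 50575) - 135596/95) = 1/(268788 - 135596/95) = 1/(25399264/95) = 95/25399264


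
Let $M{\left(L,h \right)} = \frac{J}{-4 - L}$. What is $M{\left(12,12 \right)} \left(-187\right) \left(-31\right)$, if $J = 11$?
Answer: $- \frac{63767}{16} \approx -3985.4$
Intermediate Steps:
$M{\left(L,h \right)} = \frac{11}{-4 - L}$
$M{\left(12,12 \right)} \left(-187\right) \left(-31\right) = - \frac{11}{4 + 12} \left(-187\right) \left(-31\right) = - \frac{11}{16} \left(-187\right) \left(-31\right) = \left(-11\right) \frac{1}{16} \left(-187\right) \left(-31\right) = \left(- \frac{11}{16}\right) \left(-187\right) \left(-31\right) = \frac{2057}{16} \left(-31\right) = - \frac{63767}{16}$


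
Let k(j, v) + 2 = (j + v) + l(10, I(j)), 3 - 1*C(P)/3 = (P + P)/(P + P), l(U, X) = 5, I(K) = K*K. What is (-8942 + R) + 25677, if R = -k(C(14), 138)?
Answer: 16588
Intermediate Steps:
I(K) = K²
C(P) = 6 (C(P) = 9 - 3*(P + P)/(P + P) = 9 - 3*2*P/(2*P) = 9 - 3*2*P*1/(2*P) = 9 - 3*1 = 9 - 3 = 6)
k(j, v) = 3 + j + v (k(j, v) = -2 + ((j + v) + 5) = -2 + (5 + j + v) = 3 + j + v)
R = -147 (R = -(3 + 6 + 138) = -1*147 = -147)
(-8942 + R) + 25677 = (-8942 - 147) + 25677 = -9089 + 25677 = 16588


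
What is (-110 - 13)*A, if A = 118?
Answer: -14514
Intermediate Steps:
(-110 - 13)*A = (-110 - 13)*118 = -123*118 = -14514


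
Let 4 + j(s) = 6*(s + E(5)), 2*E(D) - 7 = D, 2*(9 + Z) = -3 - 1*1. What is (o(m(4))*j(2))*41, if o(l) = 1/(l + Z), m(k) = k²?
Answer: 1804/5 ≈ 360.80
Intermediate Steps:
Z = -11 (Z = -9 + (-3 - 1*1)/2 = -9 + (-3 - 1)/2 = -9 + (½)*(-4) = -9 - 2 = -11)
E(D) = 7/2 + D/2
j(s) = 32 + 6*s (j(s) = -4 + 6*(s + (7/2 + (½)*5)) = -4 + 6*(s + (7/2 + 5/2)) = -4 + 6*(s + 6) = -4 + 6*(6 + s) = -4 + (36 + 6*s) = 32 + 6*s)
o(l) = 1/(-11 + l) (o(l) = 1/(l - 11) = 1/(-11 + l))
(o(m(4))*j(2))*41 = ((32 + 6*2)/(-11 + 4²))*41 = ((32 + 12)/(-11 + 16))*41 = (44/5)*41 = 1804/5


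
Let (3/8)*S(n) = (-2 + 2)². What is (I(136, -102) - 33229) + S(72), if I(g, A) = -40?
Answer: -33269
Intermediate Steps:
S(n) = 0 (S(n) = 8*(-2 + 2)²/3 = (8/3)*0² = (8/3)*0 = 0)
(I(136, -102) - 33229) + S(72) = (-40 - 33229) + 0 = -33269 + 0 = -33269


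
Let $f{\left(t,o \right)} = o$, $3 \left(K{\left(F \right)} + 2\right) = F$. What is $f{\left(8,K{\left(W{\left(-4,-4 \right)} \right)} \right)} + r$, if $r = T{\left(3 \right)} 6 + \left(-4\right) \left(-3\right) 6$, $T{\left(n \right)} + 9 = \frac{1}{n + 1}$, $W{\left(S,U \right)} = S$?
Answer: $\frac{97}{6} \approx 16.167$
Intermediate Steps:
$K{\left(F \right)} = -2 + \frac{F}{3}$
$T{\left(n \right)} = -9 + \frac{1}{1 + n}$ ($T{\left(n \right)} = -9 + \frac{1}{n + 1} = -9 + \frac{1}{1 + n}$)
$r = \frac{39}{2}$ ($r = \frac{-8 - 27}{1 + 3} \cdot 6 + \left(-4\right) \left(-3\right) 6 = \frac{-8 - 27}{4} \cdot 6 + 12 \cdot 6 = \frac{1}{4} \left(-35\right) 6 + 72 = \left(- \frac{35}{4}\right) 6 + 72 = - \frac{105}{2} + 72 = \frac{39}{2} \approx 19.5$)
$f{\left(8,K{\left(W{\left(-4,-4 \right)} \right)} \right)} + r = \left(-2 + \frac{1}{3} \left(-4\right)\right) + \frac{39}{2} = \left(-2 - \frac{4}{3}\right) + \frac{39}{2} = - \frac{10}{3} + \frac{39}{2} = \frac{97}{6}$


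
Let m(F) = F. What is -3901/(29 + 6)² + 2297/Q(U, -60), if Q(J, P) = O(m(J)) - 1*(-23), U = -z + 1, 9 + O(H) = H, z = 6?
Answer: 2778716/11025 ≈ 252.04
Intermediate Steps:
O(H) = -9 + H
U = -5 (U = -1*6 + 1 = -6 + 1 = -5)
Q(J, P) = 14 + J (Q(J, P) = (-9 + J) - 1*(-23) = (-9 + J) + 23 = 14 + J)
-3901/(29 + 6)² + 2297/Q(U, -60) = -3901/(29 + 6)² + 2297/(14 - 5) = -3901/(35²) + 2297/9 = -3901/1225 + 2297*(⅑) = -3901*1/1225 + 2297/9 = -3901/1225 + 2297/9 = 2778716/11025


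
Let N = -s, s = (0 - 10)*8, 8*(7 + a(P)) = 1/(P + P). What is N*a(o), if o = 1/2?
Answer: -550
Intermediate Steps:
o = 1/2 (o = 1*(1/2) = 1/2 ≈ 0.50000)
a(P) = -7 + 1/(16*P) (a(P) = -7 + 1/(8*(P + P)) = -7 + 1/(8*((2*P))) = -7 + (1/(2*P))/8 = -7 + 1/(16*P))
s = -80 (s = -10*8 = -80)
N = 80 (N = -1*(-80) = 80)
N*a(o) = 80*(-7 + 1/(16*(1/2))) = 80*(-7 + (1/16)*2) = 80*(-7 + 1/8) = 80*(-55/8) = -550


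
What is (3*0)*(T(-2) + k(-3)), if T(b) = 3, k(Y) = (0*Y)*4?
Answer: 0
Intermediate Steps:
k(Y) = 0 (k(Y) = 0*4 = 0)
(3*0)*(T(-2) + k(-3)) = (3*0)*(3 + 0) = 0*3 = 0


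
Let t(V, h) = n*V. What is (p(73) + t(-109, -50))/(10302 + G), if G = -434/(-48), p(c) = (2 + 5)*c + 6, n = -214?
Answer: 572232/247465 ≈ 2.3124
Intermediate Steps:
t(V, h) = -214*V
p(c) = 6 + 7*c (p(c) = 7*c + 6 = 6 + 7*c)
G = 217/24 (G = -1/48*(-434) = 217/24 ≈ 9.0417)
(p(73) + t(-109, -50))/(10302 + G) = ((6 + 7*73) - 214*(-109))/(10302 + 217/24) = ((6 + 511) + 23326)/(247465/24) = (517 + 23326)*(24/247465) = 23843*(24/247465) = 572232/247465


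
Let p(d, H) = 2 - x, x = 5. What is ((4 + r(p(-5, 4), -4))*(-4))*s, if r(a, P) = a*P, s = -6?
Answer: 384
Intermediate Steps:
p(d, H) = -3 (p(d, H) = 2 - 1*5 = 2 - 5 = -3)
r(a, P) = P*a
((4 + r(p(-5, 4), -4))*(-4))*s = ((4 - 4*(-3))*(-4))*(-6) = ((4 + 12)*(-4))*(-6) = (16*(-4))*(-6) = -64*(-6) = 384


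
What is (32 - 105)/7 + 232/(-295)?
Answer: -23159/2065 ≈ -11.215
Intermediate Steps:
(32 - 105)/7 + 232/(-295) = -73*⅐ + 232*(-1/295) = -73/7 - 232/295 = -23159/2065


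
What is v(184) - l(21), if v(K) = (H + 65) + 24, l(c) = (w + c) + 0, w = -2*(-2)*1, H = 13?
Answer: 77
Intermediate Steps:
w = 4 (w = 4*1 = 4)
l(c) = 4 + c (l(c) = (4 + c) + 0 = 4 + c)
v(K) = 102 (v(K) = (13 + 65) + 24 = 78 + 24 = 102)
v(184) - l(21) = 102 - (4 + 21) = 102 - 1*25 = 102 - 25 = 77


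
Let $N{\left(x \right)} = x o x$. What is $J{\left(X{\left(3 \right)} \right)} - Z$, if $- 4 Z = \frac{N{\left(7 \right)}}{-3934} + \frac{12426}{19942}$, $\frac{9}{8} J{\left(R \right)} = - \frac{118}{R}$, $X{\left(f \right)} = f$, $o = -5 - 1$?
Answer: $- \frac{2631749447}{75649977} \approx -34.789$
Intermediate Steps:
$o = -6$ ($o = -5 - 1 = -6$)
$N{\left(x \right)} = - 6 x^{2}$ ($N{\left(x \right)} = x \left(-6\right) x = - 6 x x = - 6 x^{2}$)
$J{\left(R \right)} = - \frac{944}{9 R}$ ($J{\left(R \right)} = \frac{8 \left(- \frac{118}{R}\right)}{9} = - \frac{944}{9 R}$)
$Z = - \frac{488811}{2801851}$ ($Z = - \frac{\frac{\left(-6\right) 7^{2}}{-3934} + \frac{12426}{19942}}{4} = - \frac{\left(-6\right) 49 \left(- \frac{1}{3934}\right) + 12426 \cdot \frac{1}{19942}}{4} = - \frac{\left(-294\right) \left(- \frac{1}{3934}\right) + \frac{6213}{9971}}{4} = - \frac{\frac{21}{281} + \frac{6213}{9971}}{4} = \left(- \frac{1}{4}\right) \frac{1955244}{2801851} = - \frac{488811}{2801851} \approx -0.17446$)
$J{\left(X{\left(3 \right)} \right)} - Z = - \frac{944}{9 \cdot 3} - - \frac{488811}{2801851} = \left(- \frac{944}{9}\right) \frac{1}{3} + \frac{488811}{2801851} = - \frac{944}{27} + \frac{488811}{2801851} = - \frac{2631749447}{75649977}$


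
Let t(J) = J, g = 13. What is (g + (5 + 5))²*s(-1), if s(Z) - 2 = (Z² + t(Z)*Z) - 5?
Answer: -529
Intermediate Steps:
s(Z) = -3 + 2*Z² (s(Z) = 2 + ((Z² + Z*Z) - 5) = 2 + ((Z² + Z²) - 5) = 2 + (2*Z² - 5) = 2 + (-5 + 2*Z²) = -3 + 2*Z²)
(g + (5 + 5))²*s(-1) = (13 + (5 + 5))²*(-3 + 2*(-1)²) = (13 + 10)²*(-3 + 2*1) = 23²*(-3 + 2) = 529*(-1) = -529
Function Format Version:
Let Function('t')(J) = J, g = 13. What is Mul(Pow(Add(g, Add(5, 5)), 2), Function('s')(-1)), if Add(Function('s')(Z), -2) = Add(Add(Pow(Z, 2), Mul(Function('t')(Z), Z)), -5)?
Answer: -529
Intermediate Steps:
Function('s')(Z) = Add(-3, Mul(2, Pow(Z, 2))) (Function('s')(Z) = Add(2, Add(Add(Pow(Z, 2), Mul(Z, Z)), -5)) = Add(2, Add(Add(Pow(Z, 2), Pow(Z, 2)), -5)) = Add(2, Add(Mul(2, Pow(Z, 2)), -5)) = Add(2, Add(-5, Mul(2, Pow(Z, 2)))) = Add(-3, Mul(2, Pow(Z, 2))))
Mul(Pow(Add(g, Add(5, 5)), 2), Function('s')(-1)) = Mul(Pow(Add(13, Add(5, 5)), 2), Add(-3, Mul(2, Pow(-1, 2)))) = Mul(Pow(Add(13, 10), 2), Add(-3, Mul(2, 1))) = Mul(Pow(23, 2), Add(-3, 2)) = Mul(529, -1) = -529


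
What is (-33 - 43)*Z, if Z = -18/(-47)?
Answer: -1368/47 ≈ -29.106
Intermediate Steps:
Z = 18/47 (Z = -18*(-1/47) = 18/47 ≈ 0.38298)
(-33 - 43)*Z = (-33 - 43)*(18/47) = -76*18/47 = -1368/47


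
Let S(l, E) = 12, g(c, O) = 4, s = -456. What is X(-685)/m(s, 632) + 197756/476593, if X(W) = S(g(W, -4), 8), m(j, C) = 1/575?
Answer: 252976112/36661 ≈ 6900.4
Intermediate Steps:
m(j, C) = 1/575
X(W) = 12
X(-685)/m(s, 632) + 197756/476593 = 12/(1/575) + 197756/476593 = 12*575 + 197756*(1/476593) = 6900 + 15212/36661 = 252976112/36661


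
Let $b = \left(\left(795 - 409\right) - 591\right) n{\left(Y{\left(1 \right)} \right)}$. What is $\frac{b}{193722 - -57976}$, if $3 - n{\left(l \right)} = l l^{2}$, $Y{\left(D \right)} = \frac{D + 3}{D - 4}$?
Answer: $- \frac{29725}{6795846} \approx -0.004374$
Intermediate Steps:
$Y{\left(D \right)} = \frac{3 + D}{-4 + D}$
$n{\left(l \right)} = 3 - l^{3}$ ($n{\left(l \right)} = 3 - l l^{2} = 3 - l^{3}$)
$b = - \frac{29725}{27}$ ($b = \left(\left(795 - 409\right) - 591\right) \left(3 - \left(\frac{3 + 1}{-4 + 1}\right)^{3}\right) = \left(386 - 591\right) \left(3 - \left(\frac{1}{-3} \cdot 4\right)^{3}\right) = - 205 \left(3 - \left(\left(- \frac{1}{3}\right) 4\right)^{3}\right) = - 205 \left(3 - \left(- \frac{4}{3}\right)^{3}\right) = - 205 \left(3 - - \frac{64}{27}\right) = - 205 \left(3 + \frac{64}{27}\right) = \left(-205\right) \frac{145}{27} = - \frac{29725}{27} \approx -1100.9$)
$\frac{b}{193722 - -57976} = - \frac{29725}{27 \left(193722 - -57976\right)} = - \frac{29725}{27 \left(193722 + 57976\right)} = - \frac{29725}{27 \cdot 251698} = \left(- \frac{29725}{27}\right) \frac{1}{251698} = - \frac{29725}{6795846}$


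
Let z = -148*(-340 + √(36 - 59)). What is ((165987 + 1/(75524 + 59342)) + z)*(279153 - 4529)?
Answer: 4005728808708256/67433 - 40644352*I*√23 ≈ 5.9403e+10 - 1.9492e+8*I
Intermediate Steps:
z = 50320 - 148*I*√23 (z = -148*(-340 + √(-23)) = -148*(-340 + I*√23) = 50320 - 148*I*√23 ≈ 50320.0 - 709.78*I)
((165987 + 1/(75524 + 59342)) + z)*(279153 - 4529) = ((165987 + 1/(75524 + 59342)) + (50320 - 148*I*√23))*(279153 - 4529) = ((165987 + 1/134866) + (50320 - 148*I*√23))*274624 = (22386002743/134866 + (50320 - 148*I*√23))*274624 = (29172459863/134866 - 148*I*√23)*274624 = 4005728808708256/67433 - 40644352*I*√23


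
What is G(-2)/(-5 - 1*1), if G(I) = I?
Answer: 1/3 ≈ 0.33333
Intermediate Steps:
G(-2)/(-5 - 1*1) = -2/(-5 - 1*1) = -2/(-5 - 1) = -2/(-6) = -1/6*(-2) = 1/3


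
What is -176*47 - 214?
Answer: -8486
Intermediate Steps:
-176*47 - 214 = -8272 - 214 = -8486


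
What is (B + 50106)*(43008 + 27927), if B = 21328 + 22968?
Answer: 6696405870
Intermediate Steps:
B = 44296
(B + 50106)*(43008 + 27927) = (44296 + 50106)*(43008 + 27927) = 94402*70935 = 6696405870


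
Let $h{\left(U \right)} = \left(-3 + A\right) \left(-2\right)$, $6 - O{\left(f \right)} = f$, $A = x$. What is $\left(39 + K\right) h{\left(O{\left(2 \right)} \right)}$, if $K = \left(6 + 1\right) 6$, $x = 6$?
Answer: $-486$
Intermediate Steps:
$A = 6$
$O{\left(f \right)} = 6 - f$
$h{\left(U \right)} = -6$ ($h{\left(U \right)} = \left(-3 + 6\right) \left(-2\right) = 3 \left(-2\right) = -6$)
$K = 42$ ($K = 7 \cdot 6 = 42$)
$\left(39 + K\right) h{\left(O{\left(2 \right)} \right)} = \left(39 + 42\right) \left(-6\right) = 81 \left(-6\right) = -486$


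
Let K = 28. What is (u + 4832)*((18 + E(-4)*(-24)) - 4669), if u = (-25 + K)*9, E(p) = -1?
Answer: -22482593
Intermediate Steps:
u = 27 (u = (-25 + 28)*9 = 3*9 = 27)
(u + 4832)*((18 + E(-4)*(-24)) - 4669) = (27 + 4832)*((18 - 1*(-24)) - 4669) = 4859*((18 + 24) - 4669) = 4859*(42 - 4669) = 4859*(-4627) = -22482593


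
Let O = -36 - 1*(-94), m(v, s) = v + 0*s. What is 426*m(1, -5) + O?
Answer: 484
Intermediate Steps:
m(v, s) = v (m(v, s) = v + 0 = v)
O = 58 (O = -36 + 94 = 58)
426*m(1, -5) + O = 426*1 + 58 = 426 + 58 = 484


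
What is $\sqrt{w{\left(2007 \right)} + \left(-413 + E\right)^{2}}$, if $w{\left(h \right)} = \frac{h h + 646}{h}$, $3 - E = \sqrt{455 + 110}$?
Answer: $\frac{\sqrt{76386275050 + 367000020 \sqrt{565}}}{669} \approx 436.08$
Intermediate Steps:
$E = 3 - \sqrt{565}$ ($E = 3 - \sqrt{455 + 110} = 3 - \sqrt{565} \approx -20.77$)
$w{\left(h \right)} = \frac{646 + h^{2}}{h}$ ($w{\left(h \right)} = \frac{h^{2} + 646}{h} = \frac{646 + h^{2}}{h}$)
$\sqrt{w{\left(2007 \right)} + \left(-413 + E\right)^{2}} = \sqrt{\left(2007 + \frac{646}{2007}\right) + \left(-413 + \left(3 - \sqrt{565}\right)\right)^{2}} = \sqrt{\left(2007 + 646 \cdot \frac{1}{2007}\right) + \left(-410 - \sqrt{565}\right)^{2}} = \sqrt{\left(2007 + \frac{646}{2007}\right) + \left(-410 - \sqrt{565}\right)^{2}} = \sqrt{\frac{4028695}{2007} + \left(-410 - \sqrt{565}\right)^{2}}$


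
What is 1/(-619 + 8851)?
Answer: 1/8232 ≈ 0.00012148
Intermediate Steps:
1/(-619 + 8851) = 1/8232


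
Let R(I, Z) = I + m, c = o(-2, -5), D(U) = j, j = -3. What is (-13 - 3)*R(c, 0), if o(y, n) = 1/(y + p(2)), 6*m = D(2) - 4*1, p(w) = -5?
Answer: 440/21 ≈ 20.952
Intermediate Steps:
D(U) = -3
m = -7/6 (m = (-3 - 4*1)/6 = (-3 - 4)/6 = (1/6)*(-7) = -7/6 ≈ -1.1667)
o(y, n) = 1/(-5 + y) (o(y, n) = 1/(y - 5) = 1/(-5 + y))
c = -1/7 (c = 1/(-5 - 2) = 1/(-7) = -1/7 ≈ -0.14286)
R(I, Z) = -7/6 + I (R(I, Z) = I - 7/6 = -7/6 + I)
(-13 - 3)*R(c, 0) = (-13 - 3)*(-7/6 - 1/7) = -16*(-55/42) = 440/21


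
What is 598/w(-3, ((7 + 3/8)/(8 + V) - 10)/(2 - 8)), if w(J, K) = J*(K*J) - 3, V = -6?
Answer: 832/9 ≈ 92.444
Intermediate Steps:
w(J, K) = -3 + K*J**2 (w(J, K) = J*(J*K) - 3 = K*J**2 - 3 = -3 + K*J**2)
598/w(-3, ((7 + 3/8)/(8 + V) - 10)/(2 - 8)) = 598/(-3 + (((7 + 3/8)/(8 - 6) - 10)/(2 - 8))*(-3)**2) = 598/(-3 + (((7 + 3*(1/8))/2 - 10)/(-6))*9) = 598/(-3 + (((7 + 3/8)*(1/2) - 10)*(-1/6))*9) = 598/(-3 + (((59/8)*(1/2) - 10)*(-1/6))*9) = 598/(-3 + ((59/16 - 10)*(-1/6))*9) = 598/(-3 - 101/16*(-1/6)*9) = 598/(-3 + (101/96)*9) = 598/(-3 + 303/32) = 598/(207/32) = 598*(32/207) = 832/9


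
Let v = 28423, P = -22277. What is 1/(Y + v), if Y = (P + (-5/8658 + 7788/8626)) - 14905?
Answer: -37341954/327044482399 ≈ -0.00011418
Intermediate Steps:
Y = -1388414840941/37341954 (Y = (-22277 + (-5/8658 + 7788/8626)) - 14905 = (-22277 + (-5*1/8658 + 7788*(1/8626))) - 14905 = (-22277 + (-5/8658 + 3894/4313)) - 14905 = (-22277 + 33692687/37341954) - 14905 = -831833016571/37341954 - 14905 = -1388414840941/37341954 ≈ -37181.)
1/(Y + v) = 1/(-1388414840941/37341954 + 28423) = 1/(-327044482399/37341954) = -37341954/327044482399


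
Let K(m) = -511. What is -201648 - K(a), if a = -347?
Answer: -201137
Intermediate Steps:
-201648 - K(a) = -201648 - 1*(-511) = -201648 + 511 = -201137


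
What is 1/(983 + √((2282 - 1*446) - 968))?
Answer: 983/965421 - 2*√217/965421 ≈ 0.00098769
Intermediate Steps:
1/(983 + √((2282 - 1*446) - 968)) = 1/(983 + √((2282 - 446) - 968)) = 1/(983 + √(1836 - 968)) = 1/(983 + √868) = 1/(983 + 2*√217)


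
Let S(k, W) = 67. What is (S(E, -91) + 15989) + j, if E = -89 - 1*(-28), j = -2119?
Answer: 13937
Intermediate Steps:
E = -61 (E = -89 + 28 = -61)
(S(E, -91) + 15989) + j = (67 + 15989) - 2119 = 16056 - 2119 = 13937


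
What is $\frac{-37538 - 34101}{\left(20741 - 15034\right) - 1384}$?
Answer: $- \frac{71639}{4323} \approx -16.572$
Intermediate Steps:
$\frac{-37538 - 34101}{\left(20741 - 15034\right) - 1384} = - \frac{71639}{5707 - 1384} = - \frac{71639}{4323}$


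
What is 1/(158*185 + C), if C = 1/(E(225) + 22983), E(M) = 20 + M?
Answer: 23228/678954441 ≈ 3.4211e-5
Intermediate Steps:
C = 1/23228 (C = 1/((20 + 225) + 22983) = 1/(245 + 22983) = 1/23228 ≈ 4.3051e-5)
1/(158*185 + C) = 1/(158*185 + 1/23228) = 1/(29230 + 1/23228) = 1/(678954441/23228) = 23228/678954441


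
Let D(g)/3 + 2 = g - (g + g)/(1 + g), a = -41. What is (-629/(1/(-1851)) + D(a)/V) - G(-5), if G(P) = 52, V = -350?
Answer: 8149591703/7000 ≈ 1.1642e+6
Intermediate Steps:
D(g) = -6 + 3*g - 6*g/(1 + g) (D(g) = -6 + 3*(g - (g + g)/(1 + g)) = -6 + 3*(g - 2*g/(1 + g)) = -6 + (3*g - 6*g/(1 + g)) = -6 + 3*g - 6*g/(1 + g))
(-629/(1/(-1851)) + D(a)/V) - G(-5) = (-629/(1/(-1851)) + (3*(-2 + (-41)² - 3*(-41))/(1 - 41))/(-350)) - 1*52 = (-629/(-1/1851) + (3*(-2 + 1681 + 123)/(-40))*(-1/350)) - 52 = (-629*(-1851) + (3*(-1/40)*1802)*(-1/350)) - 52 = (1164279 - 2703/20*(-1/350)) - 52 = (1164279 + 2703/7000) - 52 = 8149955703/7000 - 52 = 8149591703/7000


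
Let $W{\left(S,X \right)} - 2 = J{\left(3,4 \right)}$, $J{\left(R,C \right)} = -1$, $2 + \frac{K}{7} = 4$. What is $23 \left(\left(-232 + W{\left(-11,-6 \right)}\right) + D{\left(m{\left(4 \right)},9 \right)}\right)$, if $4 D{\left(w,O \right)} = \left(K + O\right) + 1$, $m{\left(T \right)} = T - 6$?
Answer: $-5175$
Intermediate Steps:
$K = 14$ ($K = -14 + 7 \cdot 4 = -14 + 28 = 14$)
$W{\left(S,X \right)} = 1$ ($W{\left(S,X \right)} = 2 - 1 = 1$)
$m{\left(T \right)} = -6 + T$ ($m{\left(T \right)} = T - 6 = -6 + T$)
$D{\left(w,O \right)} = \frac{15}{4} + \frac{O}{4}$ ($D{\left(w,O \right)} = \frac{\left(14 + O\right) + 1}{4} = \frac{15 + O}{4} = \frac{15}{4} + \frac{O}{4}$)
$23 \left(\left(-232 + W{\left(-11,-6 \right)}\right) + D{\left(m{\left(4 \right)},9 \right)}\right) = 23 \left(\left(-232 + 1\right) + \left(\frac{15}{4} + \frac{1}{4} \cdot 9\right)\right) = 23 \left(-231 + \left(\frac{15}{4} + \frac{9}{4}\right)\right) = 23 \left(-231 + 6\right) = 23 \left(-225\right) = -5175$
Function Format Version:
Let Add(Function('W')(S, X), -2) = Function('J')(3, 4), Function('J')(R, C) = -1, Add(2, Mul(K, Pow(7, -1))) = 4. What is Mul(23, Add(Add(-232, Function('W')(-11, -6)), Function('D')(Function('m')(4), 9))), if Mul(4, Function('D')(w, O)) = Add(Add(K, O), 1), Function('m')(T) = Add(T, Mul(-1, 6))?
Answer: -5175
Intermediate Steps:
K = 14 (K = Add(-14, Mul(7, 4)) = Add(-14, 28) = 14)
Function('W')(S, X) = 1 (Function('W')(S, X) = Add(2, -1) = 1)
Function('m')(T) = Add(-6, T) (Function('m')(T) = Add(T, -6) = Add(-6, T))
Function('D')(w, O) = Add(Rational(15, 4), Mul(Rational(1, 4), O)) (Function('D')(w, O) = Mul(Rational(1, 4), Add(Add(14, O), 1)) = Mul(Rational(1, 4), Add(15, O)) = Add(Rational(15, 4), Mul(Rational(1, 4), O)))
Mul(23, Add(Add(-232, Function('W')(-11, -6)), Function('D')(Function('m')(4), 9))) = Mul(23, Add(Add(-232, 1), Add(Rational(15, 4), Mul(Rational(1, 4), 9)))) = Mul(23, Add(-231, Add(Rational(15, 4), Rational(9, 4)))) = Mul(23, Add(-231, 6)) = Mul(23, -225) = -5175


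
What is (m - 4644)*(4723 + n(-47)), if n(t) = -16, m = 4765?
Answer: 569547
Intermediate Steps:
(m - 4644)*(4723 + n(-47)) = (4765 - 4644)*(4723 - 16) = 121*4707 = 569547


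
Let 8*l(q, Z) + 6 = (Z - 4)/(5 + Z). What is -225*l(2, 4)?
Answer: 675/4 ≈ 168.75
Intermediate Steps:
l(q, Z) = -¾ + (-4 + Z)/(8*(5 + Z)) (l(q, Z) = -¾ + ((Z - 4)/(5 + Z))/8 = -¾ + ((-4 + Z)/(5 + Z))/8 = -¾ + (-4 + Z)/(8*(5 + Z)))
-225*l(2, 4) = -225*(-34 - 5*4)/(8*(5 + 4)) = -225*(-34 - 20)/(8*9) = -225*(-54)/(8*9) = -225*(-¾) = 675/4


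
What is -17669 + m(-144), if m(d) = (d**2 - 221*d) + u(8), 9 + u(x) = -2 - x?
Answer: 34872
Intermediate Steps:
u(x) = -11 - x (u(x) = -9 + (-2 - x) = -11 - x)
m(d) = -19 + d**2 - 221*d (m(d) = (d**2 - 221*d) + (-11 - 1*8) = (d**2 - 221*d) + (-11 - 8) = (d**2 - 221*d) - 19 = -19 + d**2 - 221*d)
-17669 + m(-144) = -17669 + (-19 + (-144)**2 - 221*(-144)) = -17669 + (-19 + 20736 + 31824) = -17669 + 52541 = 34872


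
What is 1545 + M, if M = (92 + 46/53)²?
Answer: 28565989/2809 ≈ 10169.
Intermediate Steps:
M = 24226084/2809 (M = (92 + 46*(1/53))² = (92 + 46/53)² = (4922/53)² = 24226084/2809 ≈ 8624.5)
1545 + M = 1545 + 24226084/2809 = 28565989/2809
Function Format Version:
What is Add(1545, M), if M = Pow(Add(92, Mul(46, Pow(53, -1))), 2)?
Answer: Rational(28565989, 2809) ≈ 10169.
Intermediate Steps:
M = Rational(24226084, 2809) (M = Pow(Add(92, Mul(46, Rational(1, 53))), 2) = Pow(Add(92, Rational(46, 53)), 2) = Pow(Rational(4922, 53), 2) = Rational(24226084, 2809) ≈ 8624.5)
Add(1545, M) = Add(1545, Rational(24226084, 2809)) = Rational(28565989, 2809)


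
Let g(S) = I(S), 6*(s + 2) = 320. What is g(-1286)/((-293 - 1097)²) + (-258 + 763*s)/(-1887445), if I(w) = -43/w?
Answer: -58006310719279/2813818785040200 ≈ -0.020615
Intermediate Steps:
s = 154/3 (s = -2 + (⅙)*320 = -2 + 160/3 = 154/3 ≈ 51.333)
g(S) = -43/S
g(-1286)/((-293 - 1097)²) + (-258 + 763*s)/(-1887445) = (-43/(-1286))/((-293 - 1097)²) + (-258 + 763*(154/3))/(-1887445) = (-43*(-1/1286))/((-1390)²) + (-258 + 117502/3)*(-1/1887445) = (43/1286)/1932100 + (116728/3)*(-1/1887445) = (43/1286)*(1/1932100) - 116728/5662335 = 43/2484680600 - 116728/5662335 = -58006310719279/2813818785040200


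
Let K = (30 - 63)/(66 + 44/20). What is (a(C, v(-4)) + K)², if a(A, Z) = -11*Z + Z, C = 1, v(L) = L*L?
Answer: 24750625/961 ≈ 25755.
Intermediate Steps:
v(L) = L²
a(A, Z) = -10*Z
K = -15/31 (K = -33/(66 + 44*(1/20)) = -33/(66 + 11/5) = -33/341/5 = -33*5/341 = -15/31 ≈ -0.48387)
(a(C, v(-4)) + K)² = (-10*(-4)² - 15/31)² = (-10*16 - 15/31)² = (-160 - 15/31)² = (-4975/31)² = 24750625/961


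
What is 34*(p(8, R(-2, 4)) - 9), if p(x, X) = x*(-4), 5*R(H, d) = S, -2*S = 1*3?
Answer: -1394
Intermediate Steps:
S = -3/2 ≈ -1.5000
R(H, d) = -3/10 (R(H, d) = (⅕)*(-3/2) = -3/10)
p(x, X) = -4*x
34*(p(8, R(-2, 4)) - 9) = 34*(-4*8 - 9) = 34*(-32 - 9) = 34*(-41) = -1394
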